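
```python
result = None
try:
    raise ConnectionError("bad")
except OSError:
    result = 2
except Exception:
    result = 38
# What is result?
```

Step-by-step execution trace:
1. `raise ConnectionError(...)` raises ConnectionError.
2. `except OSError` matches (ConnectionError is a subclass of OSError) → result = 2.
3. `except Exception` is not reached.
Result: 2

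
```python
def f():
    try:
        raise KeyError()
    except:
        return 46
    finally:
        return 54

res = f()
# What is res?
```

Step-by-step execution trace:
1. `f()` enters try: `raise KeyError()` raises KeyError.
2. bare `except` matches → `return 46` sets pending return value 46.
3. Before returning, `finally: return 54` runs and overrides the pending return.
4. f() returns 54 → res = 54.
Result: 54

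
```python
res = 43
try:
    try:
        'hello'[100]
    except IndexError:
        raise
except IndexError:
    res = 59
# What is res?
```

Step-by-step execution trace:
1. Inner try: `'hello'[100]` raises IndexError.
2. Inner `except IndexError` matches; bare `raise` re-raises the same IndexError.
3. Outer `except IndexError` matches → res = 59.
Result: 59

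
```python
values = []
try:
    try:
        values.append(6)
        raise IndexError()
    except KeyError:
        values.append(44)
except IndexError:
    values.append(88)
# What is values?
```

Step-by-step execution trace:
1. Inner try: `values.append(6)` → values = [6].
2. `raise IndexError()` raises IndexError.
3. Inner `except KeyError` does not match IndexError; exception propagates to outer try.
4. Outer `except IndexError` matches → `values.append(88)` → values = [6, 88].
Result: [6, 88]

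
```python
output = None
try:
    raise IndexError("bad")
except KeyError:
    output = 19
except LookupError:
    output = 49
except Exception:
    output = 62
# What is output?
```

Step-by-step execution trace:
1. `raise IndexError(...)` raises IndexError.
2. `except KeyError` does not match (IndexError is not a subclass of KeyError); skipped.
3. `except LookupError` matches (IndexError is a subclass of LookupError) → output = 49.
4. `except Exception` is not reached.
Result: 49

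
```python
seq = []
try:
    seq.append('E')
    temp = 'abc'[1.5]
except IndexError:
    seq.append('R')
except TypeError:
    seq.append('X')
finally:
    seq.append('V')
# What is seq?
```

Step-by-step execution trace:
1. try: `seq.append('E')` → seq = ['E'].
2. `temp = 'abc'[1.5]` raises TypeError.
3. `except IndexError` does not match TypeError; skipped.
4. `except TypeError` matches → `seq.append('X')` → seq = ['E', 'X'].
5. finally always runs: `seq.append('V')` → seq = ['E', 'X', 'V'].
Result: ['E', 'X', 'V']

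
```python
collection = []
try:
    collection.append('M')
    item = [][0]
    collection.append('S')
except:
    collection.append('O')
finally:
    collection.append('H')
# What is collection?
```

Step-by-step execution trace:
1. try: `collection.append('M')` → collection = ['M'].
2. `item = [][0]` raises IndexError; `collection.append('S')` is not reached.
3. bare `except` matches → `collection.append('O')` → collection = ['M', 'O'].
4. finally always runs: `collection.append('H')` → collection = ['M', 'O', 'H'].
Result: ['M', 'O', 'H']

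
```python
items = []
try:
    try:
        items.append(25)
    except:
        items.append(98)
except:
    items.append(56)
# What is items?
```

Step-by-step execution trace:
1. Inner try: `items.append(25)` → items = [25]. No exception raised.
2. Inner `except` is skipped.
3. Inner try completes normally; outer `except` is skipped.
Result: [25]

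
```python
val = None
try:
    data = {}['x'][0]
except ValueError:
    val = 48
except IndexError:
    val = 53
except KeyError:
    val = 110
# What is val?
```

Step-by-step execution trace:
1. `data = {}['x'][0]` raises KeyError.
2. `except ValueError` does not match KeyError; skipped.
3. `except IndexError` does not match KeyError; skipped.
4. `except KeyError` matches → val = 110.
Result: 110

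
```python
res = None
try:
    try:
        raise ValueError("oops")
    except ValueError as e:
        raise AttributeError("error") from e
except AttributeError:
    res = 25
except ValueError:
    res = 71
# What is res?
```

Step-by-step execution trace:
1. Inner try raises ValueError; inner `except ValueError as e` catches it.
2. `raise AttributeError(...) from e` raises AttributeError (ValueError is attached as __cause__, but only AttributeError is active).
3. Outer `except AttributeError` matches → res = 25.
4. `except ValueError` is not reached.
Result: 25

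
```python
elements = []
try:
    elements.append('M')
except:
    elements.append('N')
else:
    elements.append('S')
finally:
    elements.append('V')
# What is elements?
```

Step-by-step execution trace:
1. try: `elements.append('M')` → elements = ['M']. No exception raised.
2. `except` is skipped.
3. `else` runs: `elements.append('S')` → elements = ['M', 'S'].
4. `finally` always runs: `elements.append('V')` → elements = ['M', 'S', 'V'].
Result: ['M', 'S', 'V']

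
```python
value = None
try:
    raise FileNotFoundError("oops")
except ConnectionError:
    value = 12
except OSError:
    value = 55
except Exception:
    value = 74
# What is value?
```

Step-by-step execution trace:
1. `raise FileNotFoundError(...)` raises FileNotFoundError.
2. `except ConnectionError` does not match (FileNotFoundError is not a subclass of ConnectionError); skipped.
3. `except OSError` matches (FileNotFoundError is a subclass of OSError) → value = 55.
4. `except Exception` is not reached.
Result: 55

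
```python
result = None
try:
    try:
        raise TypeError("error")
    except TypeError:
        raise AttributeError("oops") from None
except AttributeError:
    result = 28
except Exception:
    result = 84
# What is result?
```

Step-by-step execution trace:
1. Inner try raises TypeError; inner `except TypeError` catches it.
2. `raise AttributeError(...) from None` raises AttributeError (from None suppresses __context__, but the active exception is still AttributeError).
3. Outer `except AttributeError` matches → result = 28.
4. `except Exception` is not reached.
Result: 28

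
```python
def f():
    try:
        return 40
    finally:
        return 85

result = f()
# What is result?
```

Step-by-step execution trace:
1. `f()` enters try: `return 40` sets pending return value 40.
2. Before returning, `finally: return 85` runs and overrides the pending return.
3. f() returns 85 → result = 85.
Result: 85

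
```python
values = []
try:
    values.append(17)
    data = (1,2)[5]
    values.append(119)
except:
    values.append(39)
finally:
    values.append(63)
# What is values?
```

Step-by-step execution trace:
1. try: `values.append(17)` → values = [17].
2. `data = (1,2)[5]` raises IndexError; `values.append(119)` is not reached.
3. bare `except` matches → `values.append(39)` → values = [17, 39].
4. finally always runs: `values.append(63)` → values = [17, 39, 63].
Result: [17, 39, 63]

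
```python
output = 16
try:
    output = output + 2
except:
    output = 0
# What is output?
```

Step-by-step execution trace:
1. output starts at 16.
2. try: `output = output + 2` → output = 18. No exception raised.
3. `except` is skipped.
Result: 18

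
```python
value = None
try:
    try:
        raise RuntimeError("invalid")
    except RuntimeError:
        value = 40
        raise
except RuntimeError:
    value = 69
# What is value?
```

Step-by-step execution trace:
1. Inner try: `raise RuntimeError("invalid")` raises RuntimeError.
2. Inner `except RuntimeError` matches → value = 40.
3. bare `raise` re-raises the same RuntimeError.
4. Outer `except RuntimeError` matches → value = 69.
Result: 69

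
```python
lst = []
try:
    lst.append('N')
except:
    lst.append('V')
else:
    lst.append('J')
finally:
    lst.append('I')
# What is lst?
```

Step-by-step execution trace:
1. try: `lst.append('N')` → lst = ['N']. No exception raised.
2. `except` is skipped.
3. `else` runs: `lst.append('J')` → lst = ['N', 'J'].
4. `finally` always runs: `lst.append('I')` → lst = ['N', 'J', 'I'].
Result: ['N', 'J', 'I']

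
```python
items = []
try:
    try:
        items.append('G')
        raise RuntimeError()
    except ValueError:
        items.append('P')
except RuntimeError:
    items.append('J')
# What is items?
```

Step-by-step execution trace:
1. Inner try: `items.append('G')` → items = ['G'].
2. `raise RuntimeError()` raises RuntimeError.
3. Inner `except ValueError` does not match RuntimeError; exception propagates to outer try.
4. Outer `except RuntimeError` matches → `items.append('J')` → items = ['G', 'J'].
Result: ['G', 'J']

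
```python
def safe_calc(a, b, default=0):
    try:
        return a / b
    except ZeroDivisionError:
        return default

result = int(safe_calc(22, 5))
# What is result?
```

Step-by-step execution trace:
1. `safe_calc(22, 5)` enters try: `return 22 / 5` → returns 4.4. No exception raised.
2. `except ZeroDivisionError` is skipped.
3. `int(4.4)` → 4 → result = 4.
Result: 4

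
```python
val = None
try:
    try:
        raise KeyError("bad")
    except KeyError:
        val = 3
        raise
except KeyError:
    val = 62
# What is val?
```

Step-by-step execution trace:
1. Inner try: `raise KeyError("bad")` raises KeyError.
2. Inner `except KeyError` matches → val = 3.
3. bare `raise` re-raises the same KeyError.
4. Outer `except KeyError` matches → val = 62.
Result: 62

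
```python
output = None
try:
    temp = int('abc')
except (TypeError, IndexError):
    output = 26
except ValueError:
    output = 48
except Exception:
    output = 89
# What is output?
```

Step-by-step execution trace:
1. `temp = int('abc')` raises ValueError.
2. `except (TypeError, IndexError)` does not match ValueError; skipped.
3. `except ValueError` matches (exact type match) → output = 48.
4. `except Exception` is not reached.
Result: 48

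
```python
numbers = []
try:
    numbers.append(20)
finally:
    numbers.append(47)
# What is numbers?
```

Step-by-step execution trace:
1. try: `numbers.append(20)` → numbers = [20].
2. The try body completes without raising.
3. finally always runs: `numbers.append(47)` → numbers = [20, 47].
Result: [20, 47]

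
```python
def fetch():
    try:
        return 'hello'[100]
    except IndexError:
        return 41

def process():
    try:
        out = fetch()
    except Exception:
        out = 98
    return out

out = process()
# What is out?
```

Step-by-step execution trace:
1. `process()` calls `fetch()`.
2. In fetch: `'hello'[100]` raises IndexError; `except IndexError` catches it → returns 41.
3. In process: `out = fetch()` → out = 41. No exception reaches process.
4. `except Exception` is skipped; process returns 41.
5. out = 41.
Result: 41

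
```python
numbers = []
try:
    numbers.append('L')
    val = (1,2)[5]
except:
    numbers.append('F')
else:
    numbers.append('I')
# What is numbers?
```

Step-by-step execution trace:
1. try: `numbers.append('L')` → numbers = ['L'].
2. `val = (1,2)[5]` raises IndexError.
3. bare `except` matches → `numbers.append('F')` → numbers = ['L', 'F'].
4. `else` is skipped (an exception was raised).
Result: ['L', 'F']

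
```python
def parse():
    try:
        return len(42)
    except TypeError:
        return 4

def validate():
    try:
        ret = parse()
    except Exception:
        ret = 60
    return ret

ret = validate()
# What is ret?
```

Step-by-step execution trace:
1. `validate()` calls `parse()`.
2. In parse: `len(42)` raises TypeError; `except TypeError` catches it → returns 4.
3. In validate: `ret = parse()` → ret = 4. No exception reaches validate.
4. `except Exception` is skipped; validate returns 4.
5. ret = 4.
Result: 4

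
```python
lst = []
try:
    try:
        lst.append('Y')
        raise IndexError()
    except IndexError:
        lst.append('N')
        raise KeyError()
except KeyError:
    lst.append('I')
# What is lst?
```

Step-by-step execution trace:
1. Inner try: `lst.append('Y')` → lst = ['Y'].
2. `raise IndexError()` raises IndexError.
3. Inner `except IndexError` matches → `lst.append('N')` → lst = ['Y', 'N'].
4. `raise KeyError()` raises KeyError; propagates to outer try.
5. Outer `except KeyError` matches → `lst.append('I')` → lst = ['Y', 'N', 'I'].
Result: ['Y', 'N', 'I']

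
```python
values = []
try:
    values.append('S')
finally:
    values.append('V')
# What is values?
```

Step-by-step execution trace:
1. try: `values.append('S')` → values = ['S'].
2. The try body completes without raising.
3. finally always runs: `values.append('V')` → values = ['S', 'V'].
Result: ['S', 'V']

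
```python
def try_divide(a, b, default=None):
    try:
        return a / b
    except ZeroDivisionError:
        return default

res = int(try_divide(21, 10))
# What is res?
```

Step-by-step execution trace:
1. `try_divide(21, 10)` enters try: `return 21 / 10` → returns 2.1. No exception raised.
2. `except ZeroDivisionError` is skipped.
3. `int(2.1)` → 2 → res = 2.
Result: 2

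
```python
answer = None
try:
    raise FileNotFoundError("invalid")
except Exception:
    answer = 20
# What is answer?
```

Step-by-step execution trace:
1. `raise FileNotFoundError(...)` raises FileNotFoundError.
2. `except Exception` matches (FileNotFoundError is a subclass of Exception) → answer = 20.
Result: 20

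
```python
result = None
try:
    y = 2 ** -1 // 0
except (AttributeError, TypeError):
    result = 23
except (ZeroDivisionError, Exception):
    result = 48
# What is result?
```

Step-by-step execution trace:
1. `y = 2 ** -1 // 0` raises ZeroDivisionError.
2. `except (AttributeError, TypeError)` does not match ZeroDivisionError; skipped.
3. `except (ZeroDivisionError, Exception)` matches (ZeroDivisionError is in the tuple) → result = 48.
Result: 48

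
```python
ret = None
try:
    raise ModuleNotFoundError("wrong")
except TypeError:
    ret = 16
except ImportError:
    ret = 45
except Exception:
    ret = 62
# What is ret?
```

Step-by-step execution trace:
1. `raise ModuleNotFoundError(...)` raises ModuleNotFoundError.
2. `except TypeError` does not match (ModuleNotFoundError is not a subclass of TypeError); skipped.
3. `except ImportError` matches (ModuleNotFoundError is a subclass of ImportError) → ret = 45.
4. `except Exception` is not reached.
Result: 45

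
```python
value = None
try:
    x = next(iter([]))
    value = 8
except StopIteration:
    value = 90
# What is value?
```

Step-by-step execution trace:
1. `x = next(iter([]))` raises StopIteration.
2. `value = 8` is not reached.
3. `except StopIteration` matches → value = 90.
Result: 90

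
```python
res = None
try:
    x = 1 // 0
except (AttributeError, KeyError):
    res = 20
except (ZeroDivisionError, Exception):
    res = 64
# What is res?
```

Step-by-step execution trace:
1. `x = 1 // 0` raises ZeroDivisionError.
2. `except (AttributeError, KeyError)` does not match ZeroDivisionError; skipped.
3. `except (ZeroDivisionError, Exception)` matches (ZeroDivisionError is in the tuple) → res = 64.
Result: 64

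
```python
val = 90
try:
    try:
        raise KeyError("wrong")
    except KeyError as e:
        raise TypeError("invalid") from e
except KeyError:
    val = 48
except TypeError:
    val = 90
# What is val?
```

Step-by-step execution trace:
1. Inner try raises KeyError; inner `except KeyError as e` catches it.
2. `raise TypeError(...) from e` raises TypeError (KeyError is attached as __cause__, but only TypeError is active).
3. Outer `except KeyError` does not match TypeError; skipped.
4. Outer `except TypeError` matches → val = 90.
Result: 90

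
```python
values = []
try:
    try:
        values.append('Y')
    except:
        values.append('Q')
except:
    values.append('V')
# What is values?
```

Step-by-step execution trace:
1. Inner try: `values.append('Y')` → values = ['Y']. No exception raised.
2. Inner `except` is skipped.
3. Inner try completes normally; outer `except` is skipped.
Result: ['Y']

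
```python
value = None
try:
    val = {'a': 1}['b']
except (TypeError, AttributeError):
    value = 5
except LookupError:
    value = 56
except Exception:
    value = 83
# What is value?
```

Step-by-step execution trace:
1. `val = {'a': 1}['b']` raises KeyError.
2. `except (TypeError, AttributeError)` does not match KeyError; skipped.
3. `except LookupError` matches (KeyError is a subclass of LookupError) → value = 56.
4. `except Exception` is not reached.
Result: 56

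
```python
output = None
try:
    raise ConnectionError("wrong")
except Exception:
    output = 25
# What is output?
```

Step-by-step execution trace:
1. `raise ConnectionError(...)` raises ConnectionError.
2. `except Exception` matches (ConnectionError is a subclass of Exception) → output = 25.
Result: 25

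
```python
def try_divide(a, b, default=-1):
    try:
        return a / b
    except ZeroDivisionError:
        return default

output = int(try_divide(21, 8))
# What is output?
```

Step-by-step execution trace:
1. `try_divide(21, 8)` enters try: `return 21 / 8` → returns 2.625. No exception raised.
2. `except ZeroDivisionError` is skipped.
3. `int(2.625)` → 2 → output = 2.
Result: 2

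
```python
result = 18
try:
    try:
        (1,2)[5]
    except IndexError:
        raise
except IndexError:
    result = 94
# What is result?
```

Step-by-step execution trace:
1. Inner try: `(1,2)[5]` raises IndexError.
2. Inner `except IndexError` matches; bare `raise` re-raises the same IndexError.
3. Outer `except IndexError` matches → result = 94.
Result: 94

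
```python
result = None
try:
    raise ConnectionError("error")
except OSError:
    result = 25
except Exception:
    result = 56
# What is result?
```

Step-by-step execution trace:
1. `raise ConnectionError(...)` raises ConnectionError.
2. `except OSError` matches (ConnectionError is a subclass of OSError) → result = 25.
3. `except Exception` is not reached.
Result: 25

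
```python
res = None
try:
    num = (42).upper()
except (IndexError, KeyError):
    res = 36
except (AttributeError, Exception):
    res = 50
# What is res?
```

Step-by-step execution trace:
1. `num = (42).upper()` raises AttributeError.
2. `except (IndexError, KeyError)` does not match AttributeError; skipped.
3. `except (AttributeError, Exception)` matches (AttributeError is in the tuple) → res = 50.
Result: 50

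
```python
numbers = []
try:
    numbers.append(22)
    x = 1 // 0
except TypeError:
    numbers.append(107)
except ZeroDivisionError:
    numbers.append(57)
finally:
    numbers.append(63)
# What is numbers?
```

Step-by-step execution trace:
1. try: `numbers.append(22)` → numbers = [22].
2. `x = 1 // 0` raises ZeroDivisionError.
3. `except TypeError` does not match ZeroDivisionError; skipped.
4. `except ZeroDivisionError` matches → `numbers.append(57)` → numbers = [22, 57].
5. finally always runs: `numbers.append(63)` → numbers = [22, 57, 63].
Result: [22, 57, 63]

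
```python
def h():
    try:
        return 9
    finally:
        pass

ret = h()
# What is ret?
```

Step-by-step execution trace:
1. `h()` enters try: `return 9` sets pending return value 9.
2. Before returning, `finally: pass` runs (no effect).
3. h() returns 9 → ret = 9.
Result: 9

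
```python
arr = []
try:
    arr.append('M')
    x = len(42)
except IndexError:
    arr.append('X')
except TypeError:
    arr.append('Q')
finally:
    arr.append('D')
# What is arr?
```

Step-by-step execution trace:
1. try: `arr.append('M')` → arr = ['M'].
2. `x = len(42)` raises TypeError.
3. `except IndexError` does not match TypeError; skipped.
4. `except TypeError` matches → `arr.append('Q')` → arr = ['M', 'Q'].
5. finally always runs: `arr.append('D')` → arr = ['M', 'Q', 'D'].
Result: ['M', 'Q', 'D']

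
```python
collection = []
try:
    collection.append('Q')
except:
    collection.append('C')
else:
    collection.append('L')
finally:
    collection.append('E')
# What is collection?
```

Step-by-step execution trace:
1. try: `collection.append('Q')` → collection = ['Q']. No exception raised.
2. `except` is skipped.
3. `else` runs: `collection.append('L')` → collection = ['Q', 'L'].
4. `finally` always runs: `collection.append('E')` → collection = ['Q', 'L', 'E'].
Result: ['Q', 'L', 'E']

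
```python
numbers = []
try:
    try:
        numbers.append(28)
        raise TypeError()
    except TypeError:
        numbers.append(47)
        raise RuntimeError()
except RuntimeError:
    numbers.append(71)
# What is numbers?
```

Step-by-step execution trace:
1. Inner try: `numbers.append(28)` → numbers = [28].
2. `raise TypeError()` raises TypeError.
3. Inner `except TypeError` matches → `numbers.append(47)` → numbers = [28, 47].
4. `raise RuntimeError()` raises RuntimeError; propagates to outer try.
5. Outer `except RuntimeError` matches → `numbers.append(71)` → numbers = [28, 47, 71].
Result: [28, 47, 71]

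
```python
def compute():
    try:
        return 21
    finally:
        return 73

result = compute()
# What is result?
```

Step-by-step execution trace:
1. `compute()` enters try: `return 21` sets pending return value 21.
2. Before returning, `finally: return 73` runs and overrides the pending return.
3. compute() returns 73 → result = 73.
Result: 73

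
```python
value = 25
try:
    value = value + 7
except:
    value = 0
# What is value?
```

Step-by-step execution trace:
1. value starts at 25.
2. try: `value = value + 7` → value = 32. No exception raised.
3. `except` is skipped.
Result: 32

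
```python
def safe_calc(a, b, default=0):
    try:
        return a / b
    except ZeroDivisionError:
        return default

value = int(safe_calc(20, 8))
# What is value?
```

Step-by-step execution trace:
1. `safe_calc(20, 8)` enters try: `return 20 / 8` → returns 2.5. No exception raised.
2. `except ZeroDivisionError` is skipped.
3. `int(2.5)` → 2 → value = 2.
Result: 2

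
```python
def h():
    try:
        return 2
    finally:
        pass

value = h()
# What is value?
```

Step-by-step execution trace:
1. `h()` enters try: `return 2` sets pending return value 2.
2. Before returning, `finally: pass` runs (no effect).
3. h() returns 2 → value = 2.
Result: 2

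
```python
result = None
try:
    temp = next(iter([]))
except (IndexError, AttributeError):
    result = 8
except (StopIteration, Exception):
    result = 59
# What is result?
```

Step-by-step execution trace:
1. `temp = next(iter([]))` raises StopIteration.
2. `except (IndexError, AttributeError)` does not match StopIteration; skipped.
3. `except (StopIteration, Exception)` matches (StopIteration is in the tuple) → result = 59.
Result: 59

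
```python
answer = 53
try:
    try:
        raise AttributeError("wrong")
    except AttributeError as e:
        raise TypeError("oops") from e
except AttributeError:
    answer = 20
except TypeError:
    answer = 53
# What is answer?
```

Step-by-step execution trace:
1. Inner try raises AttributeError; inner `except AttributeError as e` catches it.
2. `raise TypeError(...) from e` raises TypeError (AttributeError is attached as __cause__, but only TypeError is active).
3. Outer `except AttributeError` does not match TypeError; skipped.
4. Outer `except TypeError` matches → answer = 53.
Result: 53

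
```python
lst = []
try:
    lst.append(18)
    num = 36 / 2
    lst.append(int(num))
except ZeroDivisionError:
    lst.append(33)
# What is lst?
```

Step-by-step execution trace:
1. try: `lst.append(18)` → lst = [18].
2. `num = 36 / 2` → num = 18.0. No exception raised.
3. `lst.append(int(num))` → lst = [18, 18].
4. `except ZeroDivisionError` is skipped (no exception was raised).
Result: [18, 18]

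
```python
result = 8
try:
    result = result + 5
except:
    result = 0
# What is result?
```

Step-by-step execution trace:
1. result starts at 8.
2. try: `result = result + 5` → result = 13. No exception raised.
3. `except` is skipped.
Result: 13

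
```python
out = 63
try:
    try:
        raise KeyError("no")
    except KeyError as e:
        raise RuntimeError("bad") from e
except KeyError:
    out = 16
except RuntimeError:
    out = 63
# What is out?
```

Step-by-step execution trace:
1. Inner try raises KeyError; inner `except KeyError as e` catches it.
2. `raise RuntimeError(...) from e` raises RuntimeError (KeyError is attached as __cause__, but only RuntimeError is active).
3. Outer `except KeyError` does not match RuntimeError; skipped.
4. Outer `except RuntimeError` matches → out = 63.
Result: 63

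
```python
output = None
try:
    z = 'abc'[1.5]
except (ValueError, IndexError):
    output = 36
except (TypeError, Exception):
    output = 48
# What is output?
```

Step-by-step execution trace:
1. `z = 'abc'[1.5]` raises TypeError.
2. `except (ValueError, IndexError)` does not match TypeError; skipped.
3. `except (TypeError, Exception)` matches (TypeError is in the tuple) → output = 48.
Result: 48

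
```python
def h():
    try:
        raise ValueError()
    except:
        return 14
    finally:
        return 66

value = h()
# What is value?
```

Step-by-step execution trace:
1. `h()` enters try: `raise ValueError()` raises ValueError.
2. bare `except` matches → `return 14` sets pending return value 14.
3. Before returning, `finally: return 66` runs and overrides the pending return.
4. h() returns 66 → value = 66.
Result: 66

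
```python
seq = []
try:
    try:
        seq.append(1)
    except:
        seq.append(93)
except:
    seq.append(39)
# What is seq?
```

Step-by-step execution trace:
1. Inner try: `seq.append(1)` → seq = [1]. No exception raised.
2. Inner `except` is skipped.
3. Inner try completes normally; outer `except` is skipped.
Result: [1]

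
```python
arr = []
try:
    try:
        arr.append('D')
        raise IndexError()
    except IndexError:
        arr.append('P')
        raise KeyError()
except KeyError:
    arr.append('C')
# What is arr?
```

Step-by-step execution trace:
1. Inner try: `arr.append('D')` → arr = ['D'].
2. `raise IndexError()` raises IndexError.
3. Inner `except IndexError` matches → `arr.append('P')` → arr = ['D', 'P'].
4. `raise KeyError()` raises KeyError; propagates to outer try.
5. Outer `except KeyError` matches → `arr.append('C')` → arr = ['D', 'P', 'C'].
Result: ['D', 'P', 'C']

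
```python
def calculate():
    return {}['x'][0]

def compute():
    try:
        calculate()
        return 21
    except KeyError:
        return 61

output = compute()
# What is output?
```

Step-by-step execution trace:
1. `compute()` calls `calculate()`.
2. `calculate()` evaluates `{}['x'][0]`, which raises KeyError; it propagates to the caller.
3. `return 21` is not reached.
4. `except KeyError` in compute matches → returns 61.
5. output = 61.
Result: 61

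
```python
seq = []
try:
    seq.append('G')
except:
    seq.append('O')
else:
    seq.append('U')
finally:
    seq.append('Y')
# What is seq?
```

Step-by-step execution trace:
1. try: `seq.append('G')` → seq = ['G']. No exception raised.
2. `except` is skipped.
3. `else` runs: `seq.append('U')` → seq = ['G', 'U'].
4. `finally` always runs: `seq.append('Y')` → seq = ['G', 'U', 'Y'].
Result: ['G', 'U', 'Y']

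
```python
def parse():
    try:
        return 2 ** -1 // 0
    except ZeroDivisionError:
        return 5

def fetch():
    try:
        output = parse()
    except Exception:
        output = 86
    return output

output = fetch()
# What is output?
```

Step-by-step execution trace:
1. `fetch()` calls `parse()`.
2. In parse: `2 ** -1 // 0` raises ZeroDivisionError; `except ZeroDivisionError` catches it → returns 5.
3. In fetch: `output = parse()` → output = 5. No exception reaches fetch.
4. `except Exception` is skipped; fetch returns 5.
5. output = 5.
Result: 5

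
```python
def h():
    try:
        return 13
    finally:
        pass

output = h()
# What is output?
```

Step-by-step execution trace:
1. `h()` enters try: `return 13` sets pending return value 13.
2. Before returning, `finally: pass` runs (no effect).
3. h() returns 13 → output = 13.
Result: 13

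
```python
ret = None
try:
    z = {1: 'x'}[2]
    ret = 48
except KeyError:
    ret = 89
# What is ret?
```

Step-by-step execution trace:
1. `z = {1: 'x'}[2]` raises KeyError.
2. `ret = 48` is not reached.
3. `except KeyError` matches → ret = 89.
Result: 89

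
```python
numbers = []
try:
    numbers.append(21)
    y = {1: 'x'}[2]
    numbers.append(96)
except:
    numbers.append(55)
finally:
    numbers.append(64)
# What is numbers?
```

Step-by-step execution trace:
1. try: `numbers.append(21)` → numbers = [21].
2. `y = {1: 'x'}[2]` raises KeyError; `numbers.append(96)` is not reached.
3. bare `except` matches → `numbers.append(55)` → numbers = [21, 55].
4. finally always runs: `numbers.append(64)` → numbers = [21, 55, 64].
Result: [21, 55, 64]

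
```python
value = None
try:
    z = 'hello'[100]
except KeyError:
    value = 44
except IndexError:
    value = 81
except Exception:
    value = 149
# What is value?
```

Step-by-step execution trace:
1. `z = 'hello'[100]` raises IndexError.
2. `except KeyError` does not match IndexError; skipped.
3. `except IndexError` matches → value = 81.
4. Remaining except clauses are skipped.
Result: 81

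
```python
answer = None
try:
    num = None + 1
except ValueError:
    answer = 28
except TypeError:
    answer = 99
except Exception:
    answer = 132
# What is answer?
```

Step-by-step execution trace:
1. `num = None + 1` raises TypeError.
2. `except ValueError` does not match TypeError; skipped.
3. `except TypeError` matches → answer = 99.
4. Remaining except clauses are skipped.
Result: 99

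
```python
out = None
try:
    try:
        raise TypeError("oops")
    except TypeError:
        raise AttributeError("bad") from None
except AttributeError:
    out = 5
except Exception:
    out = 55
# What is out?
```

Step-by-step execution trace:
1. Inner try raises TypeError; inner `except TypeError` catches it.
2. `raise AttributeError(...) from None` raises AttributeError (from None suppresses __context__, but the active exception is still AttributeError).
3. Outer `except AttributeError` matches → out = 5.
4. `except Exception` is not reached.
Result: 5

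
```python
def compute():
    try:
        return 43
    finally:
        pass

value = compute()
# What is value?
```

Step-by-step execution trace:
1. `compute()` enters try: `return 43` sets pending return value 43.
2. Before returning, `finally: pass` runs (no effect).
3. compute() returns 43 → value = 43.
Result: 43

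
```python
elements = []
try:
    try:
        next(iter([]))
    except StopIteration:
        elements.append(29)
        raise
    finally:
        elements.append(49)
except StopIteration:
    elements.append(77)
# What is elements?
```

Step-by-step execution trace:
1. Inner try: `next(iter([]))` raises StopIteration.
2. Inner `except StopIteration` matches → `elements.append(29)` → elements = [29].
3. bare `raise` re-raises StopIteration.
4. Inner `finally` runs during unwinding: `elements.append(49)` → elements = [29, 49].
5. Outer `except StopIteration` matches → `elements.append(77)` → elements = [29, 49, 77].
Result: [29, 49, 77]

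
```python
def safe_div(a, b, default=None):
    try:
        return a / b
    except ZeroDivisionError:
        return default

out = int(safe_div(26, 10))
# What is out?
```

Step-by-step execution trace:
1. `safe_div(26, 10)` enters try: `return 26 / 10` → returns 2.6. No exception raised.
2. `except ZeroDivisionError` is skipped.
3. `int(2.6)` → 2 → out = 2.
Result: 2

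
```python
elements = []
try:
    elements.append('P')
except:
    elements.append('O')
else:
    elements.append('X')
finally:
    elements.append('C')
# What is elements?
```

Step-by-step execution trace:
1. try: `elements.append('P')` → elements = ['P']. No exception raised.
2. `except` is skipped.
3. `else` runs: `elements.append('X')` → elements = ['P', 'X'].
4. `finally` always runs: `elements.append('C')` → elements = ['P', 'X', 'C'].
Result: ['P', 'X', 'C']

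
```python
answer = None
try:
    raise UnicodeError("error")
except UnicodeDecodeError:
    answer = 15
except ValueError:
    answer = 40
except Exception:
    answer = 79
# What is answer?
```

Step-by-step execution trace:
1. `raise UnicodeError(...)` raises UnicodeError.
2. `except UnicodeDecodeError` does not match (UnicodeError is not a subclass of UnicodeDecodeError); skipped.
3. `except ValueError` matches (UnicodeError is a subclass of ValueError) → answer = 40.
4. `except Exception` is not reached.
Result: 40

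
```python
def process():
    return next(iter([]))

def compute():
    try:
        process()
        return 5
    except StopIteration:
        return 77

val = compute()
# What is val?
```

Step-by-step execution trace:
1. `compute()` calls `process()`.
2. `process()` evaluates `next(iter([]))`, which raises StopIteration; it propagates to the caller.
3. `return 5` is not reached.
4. `except StopIteration` in compute matches → returns 77.
5. val = 77.
Result: 77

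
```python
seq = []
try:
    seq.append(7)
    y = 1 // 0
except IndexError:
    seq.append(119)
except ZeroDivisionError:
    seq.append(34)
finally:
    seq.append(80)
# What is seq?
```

Step-by-step execution trace:
1. try: `seq.append(7)` → seq = [7].
2. `y = 1 // 0` raises ZeroDivisionError.
3. `except IndexError` does not match ZeroDivisionError; skipped.
4. `except ZeroDivisionError` matches → `seq.append(34)` → seq = [7, 34].
5. finally always runs: `seq.append(80)` → seq = [7, 34, 80].
Result: [7, 34, 80]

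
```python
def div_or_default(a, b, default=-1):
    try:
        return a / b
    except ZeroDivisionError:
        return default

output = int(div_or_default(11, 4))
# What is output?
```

Step-by-step execution trace:
1. `div_or_default(11, 4)` enters try: `return 11 / 4` → returns 2.75. No exception raised.
2. `except ZeroDivisionError` is skipped.
3. `int(2.75)` → 2 → output = 2.
Result: 2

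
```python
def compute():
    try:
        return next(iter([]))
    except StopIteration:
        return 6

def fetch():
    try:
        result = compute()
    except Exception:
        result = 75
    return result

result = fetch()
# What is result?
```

Step-by-step execution trace:
1. `fetch()` calls `compute()`.
2. In compute: `next(iter([]))` raises StopIteration; `except StopIteration` catches it → returns 6.
3. In fetch: `result = compute()` → result = 6. No exception reaches fetch.
4. `except Exception` is skipped; fetch returns 6.
5. result = 6.
Result: 6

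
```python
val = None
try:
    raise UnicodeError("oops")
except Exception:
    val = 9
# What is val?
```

Step-by-step execution trace:
1. `raise UnicodeError(...)` raises UnicodeError.
2. `except Exception` matches (UnicodeError is a subclass of Exception) → val = 9.
Result: 9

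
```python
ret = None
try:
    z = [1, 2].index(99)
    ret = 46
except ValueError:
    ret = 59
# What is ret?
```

Step-by-step execution trace:
1. `z = [1, 2].index(99)` raises ValueError.
2. `ret = 46` is not reached.
3. `except ValueError` matches → ret = 59.
Result: 59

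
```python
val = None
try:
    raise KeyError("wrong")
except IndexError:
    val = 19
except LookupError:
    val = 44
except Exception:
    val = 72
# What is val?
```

Step-by-step execution trace:
1. `raise KeyError(...)` raises KeyError.
2. `except IndexError` does not match (KeyError is not a subclass of IndexError); skipped.
3. `except LookupError` matches (KeyError is a subclass of LookupError) → val = 44.
4. `except Exception` is not reached.
Result: 44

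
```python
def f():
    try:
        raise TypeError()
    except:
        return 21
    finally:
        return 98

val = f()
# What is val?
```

Step-by-step execution trace:
1. `f()` enters try: `raise TypeError()` raises TypeError.
2. bare `except` matches → `return 21` sets pending return value 21.
3. Before returning, `finally: return 98` runs and overrides the pending return.
4. f() returns 98 → val = 98.
Result: 98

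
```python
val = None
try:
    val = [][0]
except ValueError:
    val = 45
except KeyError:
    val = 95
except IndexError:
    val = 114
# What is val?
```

Step-by-step execution trace:
1. `val = [][0]` raises IndexError.
2. `except ValueError` does not match IndexError; skipped.
3. `except KeyError` does not match IndexError; skipped.
4. `except IndexError` matches → val = 114.
Result: 114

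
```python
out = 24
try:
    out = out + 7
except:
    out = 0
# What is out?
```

Step-by-step execution trace:
1. out starts at 24.
2. try: `out = out + 7` → out = 31. No exception raised.
3. `except` is skipped.
Result: 31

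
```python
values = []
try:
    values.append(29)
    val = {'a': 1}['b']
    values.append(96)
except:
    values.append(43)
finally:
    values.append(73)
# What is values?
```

Step-by-step execution trace:
1. try: `values.append(29)` → values = [29].
2. `val = {'a': 1}['b']` raises KeyError; `values.append(96)` is not reached.
3. bare `except` matches → `values.append(43)` → values = [29, 43].
4. finally always runs: `values.append(73)` → values = [29, 43, 73].
Result: [29, 43, 73]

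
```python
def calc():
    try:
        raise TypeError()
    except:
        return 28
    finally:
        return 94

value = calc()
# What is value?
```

Step-by-step execution trace:
1. `calc()` enters try: `raise TypeError()` raises TypeError.
2. bare `except` matches → `return 28` sets pending return value 28.
3. Before returning, `finally: return 94` runs and overrides the pending return.
4. calc() returns 94 → value = 94.
Result: 94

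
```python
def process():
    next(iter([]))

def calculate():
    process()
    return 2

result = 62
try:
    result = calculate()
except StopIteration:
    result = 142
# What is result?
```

Step-by-step execution trace:
1. result starts at 62.
2. try: `calculate()` calls `process()`.
3. `process()` evaluates `next(iter([]))`, which raises StopIteration; it propagates through calculate (uncaught).
4. `return 2` in calculate is not reached; the assignment to result does not complete.
5. `except StopIteration` matches → result = 142.
Result: 142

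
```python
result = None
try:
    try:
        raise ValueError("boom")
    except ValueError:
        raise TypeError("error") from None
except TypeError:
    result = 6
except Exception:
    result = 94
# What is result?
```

Step-by-step execution trace:
1. Inner try raises ValueError; inner `except ValueError` catches it.
2. `raise TypeError(...) from None` raises TypeError (from None suppresses __context__, but the active exception is still TypeError).
3. Outer `except TypeError` matches → result = 6.
4. `except Exception` is not reached.
Result: 6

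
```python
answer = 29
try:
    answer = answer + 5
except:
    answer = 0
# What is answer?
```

Step-by-step execution trace:
1. answer starts at 29.
2. try: `answer = answer + 5` → answer = 34. No exception raised.
3. `except` is skipped.
Result: 34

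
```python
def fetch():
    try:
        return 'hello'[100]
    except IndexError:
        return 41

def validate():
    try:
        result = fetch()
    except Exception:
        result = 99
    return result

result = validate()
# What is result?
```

Step-by-step execution trace:
1. `validate()` calls `fetch()`.
2. In fetch: `'hello'[100]` raises IndexError; `except IndexError` catches it → returns 41.
3. In validate: `result = fetch()` → result = 41. No exception reaches validate.
4. `except Exception` is skipped; validate returns 41.
5. result = 41.
Result: 41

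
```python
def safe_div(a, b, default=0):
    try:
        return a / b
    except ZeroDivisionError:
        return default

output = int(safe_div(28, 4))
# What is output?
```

Step-by-step execution trace:
1. `safe_div(28, 4)` enters try: `return 28 / 4` → returns 7.0. No exception raised.
2. `except ZeroDivisionError` is skipped.
3. `int(7.0)` → 7 → output = 7.
Result: 7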